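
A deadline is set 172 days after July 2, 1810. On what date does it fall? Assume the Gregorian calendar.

December 21, 1810

Jul has 31 days: +30 → Aug 1, 1810 (142 left).
Aug has 31 days: +31 → Sep 1, 1810 (111 left).
Sep has 30 days: +30 → Oct 1, 1810 (81 left).
Oct has 31 days: +31 → Nov 1, 1810 (50 left).
Nov has 30 days: +30 → Dec 1, 1810 (20 left).
+20 → Dec 21, 1810.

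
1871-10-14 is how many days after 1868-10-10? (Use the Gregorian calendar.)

1099

Oct 10, 1868 → Oct 10, 1869: 365 days.
Oct 10, 1869 → Oct 10, 1870: 365 days.
Oct 10, 1870 → Nov 10, 1870: 31 days (October has 31).
Nov 10, 1870 → Dec 10, 1870: 30 days (November has 30).
Dec 10, 1870 → Jan 10, 1871: 31 days (December has 31).
Jan 10, 1871 → Feb 10, 1871: 31 days (January has 31).
Feb 10, 1871 → Mar 10, 1871: 28 days (February has 28).
Mar 10, 1871 → Apr 10, 1871: 31 days (March has 31).
Apr 10, 1871 → May 10, 1871: 30 days (April has 30).
May 10, 1871 → Jun 10, 1871: 31 days (May has 31).
Jun 10, 1871 → Jul 10, 1871: 30 days (June has 30).
Jul 10, 1871 → Aug 10, 1871: 31 days (July has 31).
Aug 10, 1871 → Sep 10, 1871: 31 days (August has 31).
Sep 10, 1871 → Oct 10, 1871: 30 days (September has 30).
Oct 10, 1871 → Oct 14, 1871: 4 days.
Total: 1099 days.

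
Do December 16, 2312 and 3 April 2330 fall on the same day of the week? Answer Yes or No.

No

From Dec 16, 2312 to Apr 3, 2330 is 6317 days.
6317 mod 7 = 3, so they are different weekdays.
(Dec 16, 2312 is a Monday; Apr 3, 2330 is a Thursday.)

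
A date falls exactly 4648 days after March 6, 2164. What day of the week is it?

Tuesday

Mar 6, 2164 is a Tuesday.
4648 mod 7 = 0, so 4648 days after a Tuesday is Tuesday + 0 = Tuesday.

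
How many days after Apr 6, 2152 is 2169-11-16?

Apr 6, 2152 → Apr 6, 2153: 365 days.
Apr 6, 2153 → Apr 6, 2154: 365 days.
Apr 6, 2154 → Apr 6, 2155: 365 days.
Apr 6, 2155 → Apr 6, 2156: 366 days (Feb 29, 2156 is in that span).
Apr 6, 2156 → Apr 6, 2157: 365 days.
Apr 6, 2157 → Apr 6, 2158: 365 days.
Apr 6, 2158 → Apr 6, 2159: 365 days.
Apr 6, 2159 → Apr 6, 2160: 366 days (Feb 29, 2160 is in that span).
Apr 6, 2160 → Apr 6, 2161: 365 days.
Apr 6, 2161 → Apr 6, 2162: 365 days.
Apr 6, 2162 → Apr 6, 2163: 365 days.
Apr 6, 2163 → Apr 6, 2164: 366 days (Feb 29, 2164 is in that span).
Apr 6, 2164 → Apr 6, 2165: 365 days.
Apr 6, 2165 → Apr 6, 2166: 365 days.
Apr 6, 2166 → Apr 6, 2167: 365 days.
Apr 6, 2167 → Apr 6, 2168: 366 days (Feb 29, 2168 is in that span).
Apr 6, 2168 → Apr 6, 2169: 365 days.
Apr 6, 2169 → May 6, 2169: 30 days (April has 30).
May 6, 2169 → Jun 6, 2169: 31 days (May has 31).
Jun 6, 2169 → Jul 6, 2169: 30 days (June has 30).
Jul 6, 2169 → Aug 6, 2169: 31 days (July has 31).
Aug 6, 2169 → Sep 6, 2169: 31 days (August has 31).
Sep 6, 2169 → Oct 6, 2169: 30 days (September has 30).
Oct 6, 2169 → Nov 6, 2169: 31 days (October has 31).
Nov 6, 2169 → Nov 16, 2169: 10 days.
Total: 6433 days.

6433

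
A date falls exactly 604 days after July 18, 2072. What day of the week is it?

Wednesday

Jul 18, 2072 is a Monday.
604 mod 7 = 2, so 604 days after a Monday is Monday + 2 = Wednesday.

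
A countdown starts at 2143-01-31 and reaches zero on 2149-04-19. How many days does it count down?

2270

Jan 31, 2143 → Jan 31, 2144: 365 days.
Jan 31, 2144 → Jan 31, 2145: 366 days (Feb 29, 2144 is in that span).
Jan 31, 2145 → Jan 31, 2146: 365 days.
Jan 31, 2146 → Jan 31, 2147: 365 days.
Jan 31, 2147 → Jan 31, 2148: 365 days.
Jan 31, 2148 → Jan 31, 2149: 366 days (Feb 29, 2148 is in that span).
Jan 31, 2149 → Feb 28, 2149: 28 days (January has 31).
Feb 28, 2149 → Mar 28, 2149: 28 days (February has 28).
Mar 28, 2149 → Apr 19, 2149: 22 days.
Total: 2270 days.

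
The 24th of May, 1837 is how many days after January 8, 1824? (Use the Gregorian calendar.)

Jan 8, 1824 → Jan 8, 1825: 366 days (Feb 29, 1824 is in that span).
Jan 8, 1825 → Jan 8, 1826: 365 days.
Jan 8, 1826 → Jan 8, 1827: 365 days.
Jan 8, 1827 → Jan 8, 1828: 365 days.
Jan 8, 1828 → Jan 8, 1829: 366 days (Feb 29, 1828 is in that span).
Jan 8, 1829 → Jan 8, 1830: 365 days.
Jan 8, 1830 → Jan 8, 1831: 365 days.
Jan 8, 1831 → Jan 8, 1832: 365 days.
Jan 8, 1832 → Jan 8, 1833: 366 days (Feb 29, 1832 is in that span).
Jan 8, 1833 → Jan 8, 1834: 365 days.
Jan 8, 1834 → Jan 8, 1835: 365 days.
Jan 8, 1835 → Jan 8, 1836: 365 days.
Jan 8, 1836 → Jan 8, 1837: 366 days (Feb 29, 1836 is in that span).
Jan 8, 1837 → Feb 8, 1837: 31 days (January has 31).
Feb 8, 1837 → Mar 8, 1837: 28 days (February has 28).
Mar 8, 1837 → Apr 8, 1837: 31 days (March has 31).
Apr 8, 1837 → May 8, 1837: 30 days (April has 30).
May 8, 1837 → May 24, 1837: 16 days.
Total: 4885 days.

4885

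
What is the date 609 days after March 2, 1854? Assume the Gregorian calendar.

November 1, 1855

+365 (one year) → Mar 2, 1855 (244 left).
Mar has 31 days: +30 → Apr 1, 1855 (214 left).
Apr has 30 days: +30 → May 1, 1855 (184 left).
May has 31 days: +31 → Jun 1, 1855 (153 left).
Jun has 30 days: +30 → Jul 1, 1855 (123 left).
Jul has 31 days: +31 → Aug 1, 1855 (92 left).
Aug has 31 days: +31 → Sep 1, 1855 (61 left).
Sep has 30 days: +30 → Oct 1, 1855 (31 left).
Oct has 31 days: +31 → Nov 1, 1855 (0 left).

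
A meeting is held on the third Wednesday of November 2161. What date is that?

November 1, 2161 is a Sunday.
The first Wednesday is therefore November 4 (3 days later).
The third Wednesday is 4 + 2×7 = November 18.

November 18, 2161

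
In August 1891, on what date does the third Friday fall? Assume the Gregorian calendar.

August 1, 1891 is a Saturday.
The first Friday is therefore August 7 (6 days later).
The third Friday is 7 + 2×7 = August 21.

August 21, 1891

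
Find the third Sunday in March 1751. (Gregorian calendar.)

March 1, 1751 is a Monday.
The first Sunday is therefore March 7 (6 days later).
The third Sunday is 7 + 2×7 = March 21.

March 21, 1751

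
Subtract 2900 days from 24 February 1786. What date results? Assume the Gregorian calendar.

March 18, 1778

−365 (one year) → Feb 24, 1785 (2535 left).
−366 (one year; includes Feb 29, 1784) → Feb 24, 1784 (2169 left).
−365 (one year) → Feb 24, 1783 (1804 left).
−365 (one year) → Feb 24, 1782 (1439 left).
−365 (one year) → Feb 24, 1781 (1074 left).
−366 (one year; includes Feb 29, 1780) → Feb 24, 1780 (708 left).
−365 (one year) → Feb 24, 1779 (343 left).
−24 → Jan 31, 1779 (end of Jan, 31 days; 319 left).
−31 → Dec 31, 1778 (end of Dec, 31 days; 288 left).
−31 → Nov 30, 1778 (end of Nov, 30 days; 257 left).
−30 → Oct 31, 1778 (end of Oct, 31 days; 227 left).
−31 → Sep 30, 1778 (end of Sep, 30 days; 196 left).
−30 → Aug 31, 1778 (end of Aug, 31 days; 166 left).
−31 → Jul 31, 1778 (end of Jul, 31 days; 135 left).
−31 → Jun 30, 1778 (end of Jun, 30 days; 104 left).
−30 → May 31, 1778 (end of May, 31 days; 74 left).
−31 → Apr 30, 1778 (end of Apr, 30 days; 43 left).
−30 → Mar 31, 1778 (end of Mar, 31 days; 13 left).
−13 → Mar 18, 1778.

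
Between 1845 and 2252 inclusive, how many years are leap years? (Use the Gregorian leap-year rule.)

99

Multiples of 4 in [1845,2252]: 102.
Of those, multiples of 100: 4 (not leap unless ÷400).
Multiples of 400: 1.
Leap years = 102 − 4 + 1 = 99.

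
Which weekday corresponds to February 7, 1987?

Saturday

Doomsday rule: the anchor day for the 1900s is Wednesday. For year 87: 87÷12 = 7 r 3, and 3÷4 = 0, so 7+3+0 = 10.
Wednesday + 10 ≡ Saturday — that's 1987's doomsday.
In February the doomsday date is Feb 28 (1987 is not a leap year).
Feb 7 is 21 days before Feb 28; 21 mod 7 = 0, so Saturday − 0 = Saturday.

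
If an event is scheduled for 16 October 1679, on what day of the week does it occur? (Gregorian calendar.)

Monday

Doomsday rule: the anchor day for the 1600s is Tuesday. For year 79: 79÷12 = 6 r 7, and 7÷4 = 1, so 6+7+1 = 14.
Tuesday + 14 ≡ Tuesday — that's 1679's doomsday.
In October the doomsday date is Oct 10.
Oct 16 is 6 days after Oct 10; 6 mod 7 = 6, so Tuesday + 6 = Monday.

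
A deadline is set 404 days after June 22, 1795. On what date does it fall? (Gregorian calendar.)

+366 (one year; includes Feb 29, 1796) → Jun 22, 1796 (38 left).
Jun has 30 days: +9 → Jul 1, 1796 (29 left).
+29 → Jul 30, 1796.

July 30, 1796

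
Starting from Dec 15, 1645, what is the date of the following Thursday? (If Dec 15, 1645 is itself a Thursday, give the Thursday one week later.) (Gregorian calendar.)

Dec 15, 1645 is a Friday.
From Friday to the next Thursday is 6 days.
Dec 15, 1645 + 6 = Dec 21, 1645.

December 21, 1645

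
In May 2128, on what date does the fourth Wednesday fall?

May 26, 2128

May 1, 2128 is a Saturday.
The first Wednesday is therefore May 5 (4 days later).
The fourth Wednesday is 5 + 3×7 = May 26.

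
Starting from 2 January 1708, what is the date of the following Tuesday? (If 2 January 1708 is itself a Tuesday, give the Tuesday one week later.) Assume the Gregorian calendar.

January 3, 1708

Jan 2, 1708 is a Monday.
From Monday to the next Tuesday is 1 day.
Jan 2, 1708 + 1 = Jan 3, 1708.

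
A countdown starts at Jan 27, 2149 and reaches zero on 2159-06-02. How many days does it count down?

3778

Jan 27, 2149 → Jan 27, 2150: 365 days.
Jan 27, 2150 → Jan 27, 2151: 365 days.
Jan 27, 2151 → Jan 27, 2152: 365 days.
Jan 27, 2152 → Jan 27, 2153: 366 days (Feb 29, 2152 is in that span).
Jan 27, 2153 → Jan 27, 2154: 365 days.
Jan 27, 2154 → Jan 27, 2155: 365 days.
Jan 27, 2155 → Jan 27, 2156: 365 days.
Jan 27, 2156 → Jan 27, 2157: 366 days (Feb 29, 2156 is in that span).
Jan 27, 2157 → Jan 27, 2158: 365 days.
Jan 27, 2158 → Jan 27, 2159: 365 days.
Jan 27, 2159 → Feb 27, 2159: 31 days (January has 31).
Feb 27, 2159 → Mar 27, 2159: 28 days (February has 28).
Mar 27, 2159 → Apr 27, 2159: 31 days (March has 31).
Apr 27, 2159 → May 27, 2159: 30 days (April has 30).
May 27, 2159 → Jun 2, 2159: 6 days.
Total: 3778 days.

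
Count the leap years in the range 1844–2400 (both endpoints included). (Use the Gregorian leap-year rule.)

136

Multiples of 4 in [1844,2400]: 140.
Of those, multiples of 100: 6 (not leap unless ÷400).
Multiples of 400: 2.
Leap years = 140 − 6 + 2 = 136.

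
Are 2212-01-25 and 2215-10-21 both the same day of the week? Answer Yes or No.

Yes

From Jan 25, 2212 to Oct 21, 2215 is 1365 days.
1365 mod 7 = 0, so they are the same weekday.
(Jan 25, 2212 is a Saturday; Oct 21, 2215 is a Saturday.)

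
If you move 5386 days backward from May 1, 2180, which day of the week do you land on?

Friday

First find the weekday of May 1, 2180. Doomsday rule: the anchor day for the 2100s is Sunday. For year 80: 80÷12 = 6 r 8, and 8÷4 = 2, so 6+8+2 = 16.
Sunday + 16 ≡ Tuesday — that's 2180's doomsday.
In May the doomsday date is May 9.
May 1 is 8 days before May 9; 8 mod 7 = 1, so Tuesday − 1 = Monday.
5386 mod 7 = 3, so 5386 days before a Monday is Monday − 3 = Friday.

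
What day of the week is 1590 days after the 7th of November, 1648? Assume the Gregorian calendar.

Sunday

Nov 7, 1648 is a Saturday.
1590 mod 7 = 1, so 1590 days after a Saturday is Saturday + 1 = Sunday.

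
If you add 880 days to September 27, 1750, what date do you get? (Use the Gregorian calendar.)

February 23, 1753

+365 (one year) → Sep 27, 1751 (515 left).
+366 (one year; includes Feb 29, 1752) → Sep 27, 1752 (149 left).
Sep has 30 days: +4 → Oct 1, 1752 (145 left).
Oct has 31 days: +31 → Nov 1, 1752 (114 left).
Nov has 30 days: +30 → Dec 1, 1752 (84 left).
Dec has 31 days: +31 → Jan 1, 1753 (53 left).
Jan has 31 days: +31 → Feb 1, 1753 (22 left).
+22 → Feb 23, 1753.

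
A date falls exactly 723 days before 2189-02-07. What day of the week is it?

Thursday

First find the weekday of Feb 7, 2189. Doomsday rule: the anchor day for the 2100s is Sunday. For year 89: 89÷12 = 7 r 5, and 5÷4 = 1, so 7+5+1 = 13.
Sunday + 13 ≡ Saturday — that's 2189's doomsday.
In February the doomsday date is Feb 28 (2189 is not a leap year).
Feb 7 is 21 days before Feb 28; 21 mod 7 = 0, so Saturday − 0 = Saturday.
723 mod 7 = 2, so 723 days before a Saturday is Saturday − 2 = Thursday.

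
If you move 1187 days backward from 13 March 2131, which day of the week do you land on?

First find the weekday of Mar 13, 2131. Doomsday rule: the anchor day for the 2100s is Sunday. For year 31: 31÷12 = 2 r 7, and 7÷4 = 1, so 2+7+1 = 10.
Sunday + 10 ≡ Wednesday — that's 2131's doomsday.
In March the doomsday date is Mar 14.
Mar 13 is 1 day before Mar 14; 1 mod 7 = 1, so Wednesday − 1 = Tuesday.
1187 mod 7 = 4, so 1187 days before a Tuesday is Tuesday − 4 = Friday.

Friday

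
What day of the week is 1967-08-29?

Doomsday rule: the anchor day for the 1900s is Wednesday. For year 67: 67÷12 = 5 r 7, and 7÷4 = 1, so 5+7+1 = 13.
Wednesday + 13 ≡ Tuesday — that's 1967's doomsday.
In August the doomsday date is Aug 8.
Aug 29 is 21 days after Aug 8; 21 mod 7 = 0, so Tuesday + 0 = Tuesday.

Tuesday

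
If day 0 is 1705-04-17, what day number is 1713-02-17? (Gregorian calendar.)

2863

Apr 17, 1705 → Apr 17, 1706: 365 days.
Apr 17, 1706 → Apr 17, 1707: 365 days.
Apr 17, 1707 → Apr 17, 1708: 366 days (Feb 29, 1708 is in that span).
Apr 17, 1708 → Apr 17, 1709: 365 days.
Apr 17, 1709 → Apr 17, 1710: 365 days.
Apr 17, 1710 → Apr 17, 1711: 365 days.
Apr 17, 1711 → Apr 17, 1712: 366 days (Feb 29, 1712 is in that span).
Apr 17, 1712 → May 17, 1712: 30 days (April has 30).
May 17, 1712 → Jun 17, 1712: 31 days (May has 31).
Jun 17, 1712 → Jul 17, 1712: 30 days (June has 30).
Jul 17, 1712 → Aug 17, 1712: 31 days (July has 31).
Aug 17, 1712 → Sep 17, 1712: 31 days (August has 31).
Sep 17, 1712 → Oct 17, 1712: 30 days (September has 30).
Oct 17, 1712 → Nov 17, 1712: 31 days (October has 31).
Nov 17, 1712 → Dec 17, 1712: 30 days (November has 30).
Dec 17, 1712 → Jan 17, 1713: 31 days (December has 31).
Jan 17, 1713 → Feb 17, 1713: 31 days.
Total: 2863 days.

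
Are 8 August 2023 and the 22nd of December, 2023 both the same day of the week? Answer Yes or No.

From Aug 8, 2023 to Dec 22, 2023 is 136 days.
136 mod 7 = 3, so they are different weekdays.
(Aug 8, 2023 is a Tuesday; Dec 22, 2023 is a Friday.)

No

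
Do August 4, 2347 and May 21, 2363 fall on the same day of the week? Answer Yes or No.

From Aug 4, 2347 to May 21, 2363 is 5769 days.
5769 mod 7 = 1, so they are different weekdays.
(Aug 4, 2347 is a Monday; May 21, 2363 is a Tuesday.)

No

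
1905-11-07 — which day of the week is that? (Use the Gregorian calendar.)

Doomsday rule: the anchor day for the 1900s is Wednesday. For year 05: 5÷12 = 0 r 5, and 5÷4 = 1, so 0+5+1 = 6.
Wednesday + 6 ≡ Tuesday — that's 1905's doomsday.
In November the doomsday date is Nov 7.
Nov 7 is the doomsday itself: Tuesday.

Tuesday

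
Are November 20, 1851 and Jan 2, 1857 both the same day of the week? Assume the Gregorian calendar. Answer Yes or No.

No

From Nov 20, 1851 to Jan 2, 1857 is 1870 days.
1870 mod 7 = 1, so they are different weekdays.
(Nov 20, 1851 is a Thursday; Jan 2, 1857 is a Friday.)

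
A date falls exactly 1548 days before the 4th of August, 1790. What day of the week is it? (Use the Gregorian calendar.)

Tuesday

Aug 4, 1790 is a Wednesday.
1548 mod 7 = 1, so 1548 days before a Wednesday is Wednesday − 1 = Tuesday.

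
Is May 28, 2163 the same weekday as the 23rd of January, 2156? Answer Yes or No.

No

From Jan 23, 2156 to May 28, 2163 is 2682 days.
2682 mod 7 = 1, so they are different weekdays.
(Jan 23, 2156 is a Friday; May 28, 2163 is a Saturday.)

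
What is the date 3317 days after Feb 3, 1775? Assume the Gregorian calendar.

March 4, 1784

+365 (one year) → Feb 3, 1776 (2952 left).
+366 (one year; includes Feb 29, 1776) → Feb 3, 1777 (2586 left).
+365 (one year) → Feb 3, 1778 (2221 left).
+365 (one year) → Feb 3, 1779 (1856 left).
+365 (one year) → Feb 3, 1780 (1491 left).
+366 (one year; includes Feb 29, 1780) → Feb 3, 1781 (1125 left).
+365 (one year) → Feb 3, 1782 (760 left).
+365 (one year) → Feb 3, 1783 (395 left).
Feb has 28 days: +26 → Mar 1, 1783 (369 left).
Mar has 31 days: +31 → Apr 1, 1783 (338 left).
Apr has 30 days: +30 → May 1, 1783 (308 left).
May has 31 days: +31 → Jun 1, 1783 (277 left).
Jun has 30 days: +30 → Jul 1, 1783 (247 left).
Jul has 31 days: +31 → Aug 1, 1783 (216 left).
Aug has 31 days: +31 → Sep 1, 1783 (185 left).
Sep has 30 days: +30 → Oct 1, 1783 (155 left).
Oct has 31 days: +31 → Nov 1, 1783 (124 left).
Nov has 30 days: +30 → Dec 1, 1783 (94 left).
Dec has 31 days: +31 → Jan 1, 1784 (63 left).
Jan has 31 days: +31 → Feb 1, 1784 (32 left).
Feb has 29 days: +29 → Mar 1, 1784 (3 left).
+3 → Mar 4, 1784.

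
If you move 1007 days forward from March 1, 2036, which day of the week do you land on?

First find the weekday of Mar 1, 2036. Doomsday rule: the anchor day for the 2000s is Tuesday. For year 36: 36÷12 = 3 r 0, and 0÷4 = 0, so 3+0+0 = 3.
Tuesday + 3 ≡ Friday — that's 2036's doomsday.
In March the doomsday date is Mar 14.
Mar 1 is 13 days before Mar 14; 13 mod 7 = 6, so Friday − 6 = Saturday.
1007 mod 7 = 6, so 1007 days after a Saturday is Saturday + 6 = Friday.

Friday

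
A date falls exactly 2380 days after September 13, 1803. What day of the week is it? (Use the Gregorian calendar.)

Tuesday

Sep 13, 1803 is a Tuesday.
2380 mod 7 = 0, so 2380 days after a Tuesday is Tuesday + 0 = Tuesday.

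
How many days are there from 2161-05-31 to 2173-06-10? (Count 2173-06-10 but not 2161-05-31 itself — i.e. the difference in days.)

4393

May 31, 2161 → May 31, 2162: 365 days.
May 31, 2162 → May 31, 2163: 365 days.
May 31, 2163 → May 31, 2164: 366 days (Feb 29, 2164 is in that span).
May 31, 2164 → May 31, 2165: 365 days.
May 31, 2165 → May 31, 2166: 365 days.
May 31, 2166 → May 31, 2167: 365 days.
May 31, 2167 → May 31, 2168: 366 days (Feb 29, 2168 is in that span).
May 31, 2168 → May 31, 2169: 365 days.
May 31, 2169 → May 31, 2170: 365 days.
May 31, 2170 → May 31, 2171: 365 days.
May 31, 2171 → May 31, 2172: 366 days (Feb 29, 2172 is in that span).
May 31, 2172 → Jun 30, 2172: 30 days (May has 31).
Jun 30, 2172 → Jul 30, 2172: 30 days (June has 30).
Jul 30, 2172 → Aug 30, 2172: 31 days (July has 31).
Aug 30, 2172 → Sep 30, 2172: 31 days (August has 31).
Sep 30, 2172 → Oct 30, 2172: 30 days (September has 30).
Oct 30, 2172 → Nov 30, 2172: 31 days (October has 31).
Nov 30, 2172 → Dec 30, 2172: 30 days (November has 30).
Dec 30, 2172 → Jan 30, 2173: 31 days (December has 31).
Jan 30, 2173 → Feb 28, 2173: 29 days (January has 31).
Feb 28, 2173 → Mar 28, 2173: 28 days (February has 28).
Mar 28, 2173 → Apr 28, 2173: 31 days (March has 31).
Apr 28, 2173 → May 28, 2173: 30 days (April has 30).
May 28, 2173 → Jun 10, 2173: 13 days.
Total: 4393 days.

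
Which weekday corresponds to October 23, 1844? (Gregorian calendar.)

Wednesday

Doomsday rule: the anchor day for the 1800s is Friday. For year 44: 44÷12 = 3 r 8, and 8÷4 = 2, so 3+8+2 = 13.
Friday + 13 ≡ Thursday — that's 1844's doomsday.
In October the doomsday date is Oct 10.
Oct 23 is 13 days after Oct 10; 13 mod 7 = 6, so Thursday + 6 = Wednesday.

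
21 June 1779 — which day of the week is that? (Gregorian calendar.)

Doomsday rule: the anchor day for the 1700s is Sunday. For year 79: 79÷12 = 6 r 7, and 7÷4 = 1, so 6+7+1 = 14.
Sunday + 14 ≡ Sunday — that's 1779's doomsday.
In June the doomsday date is Jun 6.
Jun 21 is 15 days after Jun 6; 15 mod 7 = 1, so Sunday + 1 = Monday.

Monday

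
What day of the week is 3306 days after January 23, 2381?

First find the weekday of Jan 23, 2381. Doomsday rule: the anchor day for the 2300s is Wednesday. For year 81: 81÷12 = 6 r 9, and 9÷4 = 2, so 6+9+2 = 17.
Wednesday + 17 ≡ Saturday — that's 2381's doomsday.
In January the doomsday date is Jan 3 (2381 is not a leap year).
Jan 23 is 20 days after Jan 3; 20 mod 7 = 6, so Saturday + 6 = Friday.
3306 mod 7 = 2, so 3306 days after a Friday is Friday + 2 = Sunday.

Sunday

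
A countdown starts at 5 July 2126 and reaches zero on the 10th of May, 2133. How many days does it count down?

Jul 5, 2126 → Jul 5, 2127: 365 days.
Jul 5, 2127 → Jul 5, 2128: 366 days (Feb 29, 2128 is in that span).
Jul 5, 2128 → Jul 5, 2129: 365 days.
Jul 5, 2129 → Jul 5, 2130: 365 days.
Jul 5, 2130 → Jul 5, 2131: 365 days.
Jul 5, 2131 → Jul 5, 2132: 366 days (Feb 29, 2132 is in that span).
Jul 5, 2132 → Aug 5, 2132: 31 days (July has 31).
Aug 5, 2132 → Sep 5, 2132: 31 days (August has 31).
Sep 5, 2132 → Oct 5, 2132: 30 days (September has 30).
Oct 5, 2132 → Nov 5, 2132: 31 days (October has 31).
Nov 5, 2132 → Dec 5, 2132: 30 days (November has 30).
Dec 5, 2132 → Jan 5, 2133: 31 days (December has 31).
Jan 5, 2133 → Feb 5, 2133: 31 days (January has 31).
Feb 5, 2133 → Mar 5, 2133: 28 days (February has 28).
Mar 5, 2133 → Apr 5, 2133: 31 days (March has 31).
Apr 5, 2133 → May 5, 2133: 30 days (April has 30).
May 5, 2133 → May 10, 2133: 5 days.
Total: 2501 days.

2501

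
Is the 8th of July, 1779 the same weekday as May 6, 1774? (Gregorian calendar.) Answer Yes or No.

No

From May 6, 1774 to Jul 8, 1779 is 1889 days.
1889 mod 7 = 6, so they are different weekdays.
(May 6, 1774 is a Friday; Jul 8, 1779 is a Thursday.)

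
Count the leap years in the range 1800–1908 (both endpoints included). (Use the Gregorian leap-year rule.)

26

Multiples of 4 in [1800,1908]: 28.
Of those, multiples of 100: 2 (not leap unless ÷400).
Multiples of 400: 0.
Leap years = 28 − 2 + 0 = 26.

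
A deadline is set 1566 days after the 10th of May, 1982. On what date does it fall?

August 23, 1986

+365 (one year) → May 10, 1983 (1201 left).
+366 (one year; includes Feb 29, 1984) → May 10, 1984 (835 left).
+365 (one year) → May 10, 1985 (470 left).
+365 (one year) → May 10, 1986 (105 left).
May has 31 days: +22 → Jun 1, 1986 (83 left).
Jun has 30 days: +30 → Jul 1, 1986 (53 left).
Jul has 31 days: +31 → Aug 1, 1986 (22 left).
+22 → Aug 23, 1986.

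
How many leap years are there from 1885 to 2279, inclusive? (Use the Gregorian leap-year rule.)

95

Multiples of 4 in [1885,2279]: 98.
Of those, multiples of 100: 4 (not leap unless ÷400).
Multiples of 400: 1.
Leap years = 98 − 4 + 1 = 95.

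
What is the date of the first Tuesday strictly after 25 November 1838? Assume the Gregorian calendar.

Nov 25, 1838 is a Sunday.
From Sunday to the next Tuesday is 2 days.
Nov 25, 1838 + 2 = Nov 27, 1838.

November 27, 1838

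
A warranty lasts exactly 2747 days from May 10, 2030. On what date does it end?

November 16, 2037

+365 (one year) → May 10, 2031 (2382 left).
+366 (one year; includes Feb 29, 2032) → May 10, 2032 (2016 left).
+365 (one year) → May 10, 2033 (1651 left).
+365 (one year) → May 10, 2034 (1286 left).
+365 (one year) → May 10, 2035 (921 left).
+366 (one year; includes Feb 29, 2036) → May 10, 2036 (555 left).
+365 (one year) → May 10, 2037 (190 left).
May has 31 days: +22 → Jun 1, 2037 (168 left).
Jun has 30 days: +30 → Jul 1, 2037 (138 left).
Jul has 31 days: +31 → Aug 1, 2037 (107 left).
Aug has 31 days: +31 → Sep 1, 2037 (76 left).
Sep has 30 days: +30 → Oct 1, 2037 (46 left).
Oct has 31 days: +31 → Nov 1, 2037 (15 left).
+15 → Nov 16, 2037.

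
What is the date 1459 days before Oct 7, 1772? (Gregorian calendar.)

−366 (one year; includes Feb 29, 1772) → Oct 7, 1771 (1093 left).
−365 (one year) → Oct 7, 1770 (728 left).
−365 (one year) → Oct 7, 1769 (363 left).
−7 → Sep 30, 1769 (end of Sep, 30 days; 356 left).
−30 → Aug 31, 1769 (end of Aug, 31 days; 326 left).
−31 → Jul 31, 1769 (end of Jul, 31 days; 295 left).
−31 → Jun 30, 1769 (end of Jun, 30 days; 264 left).
−30 → May 31, 1769 (end of May, 31 days; 234 left).
−31 → Apr 30, 1769 (end of Apr, 30 days; 203 left).
−30 → Mar 31, 1769 (end of Mar, 31 days; 173 left).
−31 → Feb 28, 1769 (end of Feb, 28 days; 142 left).
−28 → Jan 31, 1769 (end of Jan, 31 days; 114 left).
−31 → Dec 31, 1768 (end of Dec, 31 days; 83 left).
−31 → Nov 30, 1768 (end of Nov, 30 days; 52 left).
−30 → Oct 31, 1768 (end of Oct, 31 days; 22 left).
−22 → Oct 9, 1768.

October 9, 1768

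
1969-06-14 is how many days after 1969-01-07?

158

Jan 7, 1969 → Feb 7, 1969: 31 days (January has 31).
Feb 7, 1969 → Mar 7, 1969: 28 days (February has 28).
Mar 7, 1969 → Apr 7, 1969: 31 days (March has 31).
Apr 7, 1969 → May 7, 1969: 30 days (April has 30).
May 7, 1969 → Jun 7, 1969: 31 days (May has 31).
Jun 7, 1969 → Jun 14, 1969: 7 days.
Total: 158 days.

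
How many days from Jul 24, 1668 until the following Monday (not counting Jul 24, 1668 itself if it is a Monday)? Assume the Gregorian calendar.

Jul 24, 1668 is a Tuesday.
From Tuesday to the next Monday is 6 days.

6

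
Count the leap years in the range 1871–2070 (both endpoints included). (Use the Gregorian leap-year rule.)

49

Multiples of 4 in [1871,2070]: 50.
Of those, multiples of 100: 2 (not leap unless ÷400).
Multiples of 400: 1.
Leap years = 50 − 2 + 1 = 49.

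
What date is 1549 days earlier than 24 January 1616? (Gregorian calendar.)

−365 (one year) → Jan 24, 1615 (1184 left).
−365 (one year) → Jan 24, 1614 (819 left).
−365 (one year) → Jan 24, 1613 (454 left).
−366 (one year; includes Feb 29, 1612) → Jan 24, 1612 (88 left).
−24 → Dec 31, 1611 (end of Dec, 31 days; 64 left).
−31 → Nov 30, 1611 (end of Nov, 30 days; 33 left).
−30 → Oct 31, 1611 (end of Oct, 31 days; 3 left).
−3 → Oct 28, 1611.

October 28, 1611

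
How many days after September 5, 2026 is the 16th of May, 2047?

7558

Sep 5, 2026 → Sep 5, 2027: 365 days.
Sep 5, 2027 → Sep 5, 2028: 366 days (Feb 29, 2028 is in that span).
Sep 5, 2028 → Sep 5, 2029: 365 days.
Sep 5, 2029 → Sep 5, 2030: 365 days.
Sep 5, 2030 → Sep 5, 2031: 365 days.
Sep 5, 2031 → Sep 5, 2032: 366 days (Feb 29, 2032 is in that span).
Sep 5, 2032 → Sep 5, 2033: 365 days.
Sep 5, 2033 → Sep 5, 2034: 365 days.
Sep 5, 2034 → Sep 5, 2035: 365 days.
Sep 5, 2035 → Sep 5, 2036: 366 days (Feb 29, 2036 is in that span).
Sep 5, 2036 → Sep 5, 2037: 365 days.
Sep 5, 2037 → Sep 5, 2038: 365 days.
Sep 5, 2038 → Sep 5, 2039: 365 days.
Sep 5, 2039 → Sep 5, 2040: 366 days (Feb 29, 2040 is in that span).
Sep 5, 2040 → Sep 5, 2041: 365 days.
Sep 5, 2041 → Sep 5, 2042: 365 days.
Sep 5, 2042 → Sep 5, 2043: 365 days.
Sep 5, 2043 → Sep 5, 2044: 366 days (Feb 29, 2044 is in that span).
Sep 5, 2044 → Sep 5, 2045: 365 days.
Sep 5, 2045 → Sep 5, 2046: 365 days.
Sep 5, 2046 → Oct 5, 2046: 30 days (September has 30).
Oct 5, 2046 → Nov 5, 2046: 31 days (October has 31).
Nov 5, 2046 → Dec 5, 2046: 30 days (November has 30).
Dec 5, 2046 → Jan 5, 2047: 31 days (December has 31).
Jan 5, 2047 → Feb 5, 2047: 31 days (January has 31).
Feb 5, 2047 → Mar 5, 2047: 28 days (February has 28).
Mar 5, 2047 → Apr 5, 2047: 31 days (March has 31).
Apr 5, 2047 → May 5, 2047: 30 days (April has 30).
May 5, 2047 → May 16, 2047: 11 days.
Total: 7558 days.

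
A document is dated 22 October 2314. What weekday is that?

Thursday

Doomsday rule: the anchor day for the 2300s is Wednesday. For year 14: 14÷12 = 1 r 2, and 2÷4 = 0, so 1+2+0 = 3.
Wednesday + 3 ≡ Saturday — that's 2314's doomsday.
In October the doomsday date is Oct 10.
Oct 22 is 12 days after Oct 10; 12 mod 7 = 5, so Saturday + 5 = Thursday.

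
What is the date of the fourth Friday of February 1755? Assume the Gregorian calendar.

February 1, 1755 is a Saturday.
The first Friday is therefore February 7 (6 days later).
The fourth Friday is 7 + 3×7 = February 28.

February 28, 1755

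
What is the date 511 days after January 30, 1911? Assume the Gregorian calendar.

+365 (one year) → Jan 30, 1912 (146 left).
Jan has 31 days: +2 → Feb 1, 1912 (144 left).
Feb has 29 days: +29 → Mar 1, 1912 (115 left).
Mar has 31 days: +31 → Apr 1, 1912 (84 left).
Apr has 30 days: +30 → May 1, 1912 (54 left).
May has 31 days: +31 → Jun 1, 1912 (23 left).
+23 → Jun 24, 1912.

June 24, 1912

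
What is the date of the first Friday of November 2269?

November 1, 2269 is a Monday.
The first Friday is therefore November 5 (4 days later).

November 5, 2269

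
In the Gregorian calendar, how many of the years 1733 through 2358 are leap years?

151

Multiples of 4 in [1733,2358]: 156.
Of those, multiples of 100: 6 (not leap unless ÷400).
Multiples of 400: 1.
Leap years = 156 − 6 + 1 = 151.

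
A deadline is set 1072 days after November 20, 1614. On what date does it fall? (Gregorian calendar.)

October 27, 1617

+365 (one year) → Nov 20, 1615 (707 left).
+366 (one year; includes Feb 29, 1616) → Nov 20, 1616 (341 left).
Nov has 30 days: +11 → Dec 1, 1616 (330 left).
Dec has 31 days: +31 → Jan 1, 1617 (299 left).
Jan has 31 days: +31 → Feb 1, 1617 (268 left).
Feb has 28 days: +28 → Mar 1, 1617 (240 left).
Mar has 31 days: +31 → Apr 1, 1617 (209 left).
Apr has 30 days: +30 → May 1, 1617 (179 left).
May has 31 days: +31 → Jun 1, 1617 (148 left).
Jun has 30 days: +30 → Jul 1, 1617 (118 left).
Jul has 31 days: +31 → Aug 1, 1617 (87 left).
Aug has 31 days: +31 → Sep 1, 1617 (56 left).
Sep has 30 days: +30 → Oct 1, 1617 (26 left).
+26 → Oct 27, 1617.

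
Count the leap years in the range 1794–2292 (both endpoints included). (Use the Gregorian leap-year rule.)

Multiples of 4 in [1794,2292]: 125.
Of those, multiples of 100: 5 (not leap unless ÷400).
Multiples of 400: 1.
Leap years = 125 − 5 + 1 = 121.

121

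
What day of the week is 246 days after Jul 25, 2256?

Jul 25, 2256 is a Friday.
246 mod 7 = 1, so 246 days after a Friday is Friday + 1 = Saturday.

Saturday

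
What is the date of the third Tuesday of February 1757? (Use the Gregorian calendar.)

February 15, 1757

February 1, 1757 is a Tuesday.
The first Tuesday is therefore February 1 (same day).
The third Tuesday is 1 + 2×7 = February 15.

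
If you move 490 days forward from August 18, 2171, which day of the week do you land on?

Sunday

First find the weekday of Aug 18, 2171. Doomsday rule: the anchor day for the 2100s is Sunday. For year 71: 71÷12 = 5 r 11, and 11÷4 = 2, so 5+11+2 = 18.
Sunday + 18 ≡ Thursday — that's 2171's doomsday.
In August the doomsday date is Aug 8.
Aug 18 is 10 days after Aug 8; 10 mod 7 = 3, so Thursday + 3 = Sunday.
490 mod 7 = 0, so 490 days after a Sunday is Sunday + 0 = Sunday.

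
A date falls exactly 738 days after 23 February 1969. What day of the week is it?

Wednesday

Feb 23, 1969 is a Sunday.
738 mod 7 = 3, so 738 days after a Sunday is Sunday + 3 = Wednesday.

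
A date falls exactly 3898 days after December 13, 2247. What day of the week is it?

First find the weekday of Dec 13, 2247. Doomsday rule: the anchor day for the 2200s is Friday. For year 47: 47÷12 = 3 r 11, and 11÷4 = 2, so 3+11+2 = 16.
Friday + 16 ≡ Sunday — that's 2247's doomsday.
In December the doomsday date is Dec 12.
Dec 13 is 1 day after Dec 12; 1 mod 7 = 1, so Sunday + 1 = Monday.
3898 mod 7 = 6, so 3898 days after a Monday is Monday + 6 = Sunday.

Sunday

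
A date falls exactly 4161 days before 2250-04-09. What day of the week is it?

Apr 9, 2250 is a Tuesday.
4161 mod 7 = 3, so 4161 days before a Tuesday is Tuesday − 3 = Saturday.

Saturday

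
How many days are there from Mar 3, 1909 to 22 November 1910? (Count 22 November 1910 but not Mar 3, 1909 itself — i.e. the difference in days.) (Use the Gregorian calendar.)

629

Mar 3, 1909 → Mar 3, 1910: 365 days.
Mar 3, 1910 → Apr 3, 1910: 31 days (March has 31).
Apr 3, 1910 → May 3, 1910: 30 days (April has 30).
May 3, 1910 → Jun 3, 1910: 31 days (May has 31).
Jun 3, 1910 → Jul 3, 1910: 30 days (June has 30).
Jul 3, 1910 → Aug 3, 1910: 31 days (July has 31).
Aug 3, 1910 → Sep 3, 1910: 31 days (August has 31).
Sep 3, 1910 → Oct 3, 1910: 30 days (September has 30).
Oct 3, 1910 → Nov 3, 1910: 31 days (October has 31).
Nov 3, 1910 → Nov 22, 1910: 19 days.
Total: 629 days.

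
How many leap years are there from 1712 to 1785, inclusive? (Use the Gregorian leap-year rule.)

Multiples of 4 in [1712,1785]: 19.
Of those, multiples of 100: 0 (not leap unless ÷400).
Multiples of 400: 0.
Leap years = 19 − 0 + 0 = 19.

19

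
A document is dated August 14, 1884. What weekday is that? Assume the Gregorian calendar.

Doomsday rule: the anchor day for the 1800s is Friday. For year 84: 84÷12 = 7 r 0, and 0÷4 = 0, so 7+0+0 = 7.
Friday + 7 ≡ Friday — that's 1884's doomsday.
In August the doomsday date is Aug 8.
Aug 14 is 6 days after Aug 8; 6 mod 7 = 6, so Friday + 6 = Thursday.

Thursday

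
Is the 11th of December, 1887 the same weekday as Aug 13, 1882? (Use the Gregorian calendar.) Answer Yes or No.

From Aug 13, 1882 to Dec 11, 1887 is 1946 days.
1946 mod 7 = 0, so they are the same weekday.
(Aug 13, 1882 is a Sunday; Dec 11, 1887 is a Sunday.)

Yes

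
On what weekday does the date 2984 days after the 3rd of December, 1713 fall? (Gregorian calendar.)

First find the weekday of Dec 3, 1713. Doomsday rule: the anchor day for the 1700s is Sunday. For year 13: 13÷12 = 1 r 1, and 1÷4 = 0, so 1+1+0 = 2.
Sunday + 2 ≡ Tuesday — that's 1713's doomsday.
In December the doomsday date is Dec 12.
Dec 3 is 9 days before Dec 12; 9 mod 7 = 2, so Tuesday − 2 = Sunday.
2984 mod 7 = 2, so 2984 days after a Sunday is Sunday + 2 = Tuesday.

Tuesday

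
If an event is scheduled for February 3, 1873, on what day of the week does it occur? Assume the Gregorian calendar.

Doomsday rule: the anchor day for the 1800s is Friday. For year 73: 73÷12 = 6 r 1, and 1÷4 = 0, so 6+1+0 = 7.
Friday + 7 ≡ Friday — that's 1873's doomsday.
In February the doomsday date is Feb 28 (1873 is not a leap year).
Feb 3 is 25 days before Feb 28; 25 mod 7 = 4, so Friday − 4 = Monday.

Monday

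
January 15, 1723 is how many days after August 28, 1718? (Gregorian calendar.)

1601

Aug 28, 1718 → Aug 28, 1719: 365 days.
Aug 28, 1719 → Aug 28, 1720: 366 days (Feb 29, 1720 is in that span).
Aug 28, 1720 → Aug 28, 1721: 365 days.
Aug 28, 1721 → Aug 28, 1722: 365 days.
Aug 28, 1722 → Sep 28, 1722: 31 days (August has 31).
Sep 28, 1722 → Oct 28, 1722: 30 days (September has 30).
Oct 28, 1722 → Nov 28, 1722: 31 days (October has 31).
Nov 28, 1722 → Dec 28, 1722: 30 days (November has 30).
Dec 28, 1722 → Jan 15, 1723: 18 days.
Total: 1601 days.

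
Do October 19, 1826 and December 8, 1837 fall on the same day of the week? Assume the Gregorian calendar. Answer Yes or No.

From Oct 19, 1826 to Dec 8, 1837 is 4068 days.
4068 mod 7 = 1, so they are different weekdays.
(Oct 19, 1826 is a Thursday; Dec 8, 1837 is a Friday.)

No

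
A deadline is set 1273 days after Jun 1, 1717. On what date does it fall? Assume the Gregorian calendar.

November 25, 1720

+365 (one year) → Jun 1, 1718 (908 left).
+365 (one year) → Jun 1, 1719 (543 left).
+366 (one year; includes Feb 29, 1720) → Jun 1, 1720 (177 left).
Jun has 30 days: +30 → Jul 1, 1720 (147 left).
Jul has 31 days: +31 → Aug 1, 1720 (116 left).
Aug has 31 days: +31 → Sep 1, 1720 (85 left).
Sep has 30 days: +30 → Oct 1, 1720 (55 left).
Oct has 31 days: +31 → Nov 1, 1720 (24 left).
+24 → Nov 25, 1720.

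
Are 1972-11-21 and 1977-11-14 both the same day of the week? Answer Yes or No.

From Nov 21, 1972 to Nov 14, 1977 is 1819 days.
1819 mod 7 = 6, so they are different weekdays.
(Nov 21, 1972 is a Tuesday; Nov 14, 1977 is a Monday.)

No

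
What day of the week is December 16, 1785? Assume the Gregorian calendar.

Doomsday rule: the anchor day for the 1700s is Sunday. For year 85: 85÷12 = 7 r 1, and 1÷4 = 0, so 7+1+0 = 8.
Sunday + 8 ≡ Monday — that's 1785's doomsday.
In December the doomsday date is Dec 12.
Dec 16 is 4 days after Dec 12; 4 mod 7 = 4, so Monday + 4 = Friday.

Friday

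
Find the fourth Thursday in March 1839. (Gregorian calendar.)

March 28, 1839

March 1, 1839 is a Friday.
The first Thursday is therefore March 7 (6 days later).
The fourth Thursday is 7 + 3×7 = March 28.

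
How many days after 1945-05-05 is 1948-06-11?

1133

May 5, 1945 → May 5, 1946: 365 days.
May 5, 1946 → May 5, 1947: 365 days.
May 5, 1947 → May 5, 1948: 366 days (Feb 29, 1948 is in that span).
May 5, 1948 → Jun 5, 1948: 31 days (May has 31).
Jun 5, 1948 → Jun 11, 1948: 6 days.
Total: 1133 days.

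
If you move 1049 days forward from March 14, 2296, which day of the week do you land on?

Mar 14, 2296 is a Saturday.
1049 mod 7 = 6, so 1049 days after a Saturday is Saturday + 6 = Friday.

Friday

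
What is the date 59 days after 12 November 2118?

Nov has 30 days: +19 → Dec 1, 2118 (40 left).
Dec has 31 days: +31 → Jan 1, 2119 (9 left).
+9 → Jan 10, 2119.

January 10, 2119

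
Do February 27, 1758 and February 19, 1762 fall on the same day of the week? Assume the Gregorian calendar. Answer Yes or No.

From Feb 27, 1758 to Feb 19, 1762 is 1453 days.
1453 mod 7 = 4, so they are different weekdays.
(Feb 27, 1758 is a Monday; Feb 19, 1762 is a Friday.)

No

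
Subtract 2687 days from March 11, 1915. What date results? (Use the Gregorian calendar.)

November 1, 1907

−365 (one year) → Mar 11, 1914 (2322 left).
−365 (one year) → Mar 11, 1913 (1957 left).
−365 (one year) → Mar 11, 1912 (1592 left).
−366 (one year; includes Feb 29, 1912) → Mar 11, 1911 (1226 left).
−365 (one year) → Mar 11, 1910 (861 left).
−365 (one year) → Mar 11, 1909 (496 left).
−365 (one year) → Mar 11, 1908 (131 left).
−11 → Feb 29, 1908 (end of Feb, 29 days; 120 left).
−29 → Jan 31, 1908 (end of Jan, 31 days; 91 left).
−31 → Dec 31, 1907 (end of Dec, 31 days; 60 left).
−31 → Nov 30, 1907 (end of Nov, 30 days; 29 left).
−29 → Nov 1, 1907.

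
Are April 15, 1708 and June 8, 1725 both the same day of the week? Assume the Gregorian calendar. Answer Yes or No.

From Apr 15, 1708 to Jun 8, 1725 is 6263 days.
6263 mod 7 = 5, so they are different weekdays.
(Apr 15, 1708 is a Sunday; Jun 8, 1725 is a Friday.)

No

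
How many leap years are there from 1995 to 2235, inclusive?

Multiples of 4 in [1995,2235]: 60.
Of those, multiples of 100: 3 (not leap unless ÷400).
Multiples of 400: 1.
Leap years = 60 − 3 + 1 = 58.

58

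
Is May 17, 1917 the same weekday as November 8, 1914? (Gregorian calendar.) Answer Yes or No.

From Nov 8, 1914 to May 17, 1917 is 921 days.
921 mod 7 = 4, so they are different weekdays.
(Nov 8, 1914 is a Sunday; May 17, 1917 is a Thursday.)

No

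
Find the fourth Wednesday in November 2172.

November 25, 2172

November 1, 2172 is a Sunday.
The first Wednesday is therefore November 4 (3 days later).
The fourth Wednesday is 4 + 3×7 = November 25.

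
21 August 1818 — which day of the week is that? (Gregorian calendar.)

Friday

Doomsday rule: the anchor day for the 1800s is Friday. For year 18: 18÷12 = 1 r 6, and 6÷4 = 1, so 1+6+1 = 8.
Friday + 8 ≡ Saturday — that's 1818's doomsday.
In August the doomsday date is Aug 8.
Aug 21 is 13 days after Aug 8; 13 mod 7 = 6, so Saturday + 6 = Friday.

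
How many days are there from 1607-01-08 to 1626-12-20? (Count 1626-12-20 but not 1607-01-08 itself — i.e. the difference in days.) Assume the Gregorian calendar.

Jan 8, 1607 → Jan 8, 1608: 365 days.
Jan 8, 1608 → Jan 8, 1609: 366 days (Feb 29, 1608 is in that span).
Jan 8, 1609 → Jan 8, 1610: 365 days.
Jan 8, 1610 → Jan 8, 1611: 365 days.
Jan 8, 1611 → Jan 8, 1612: 365 days.
Jan 8, 1612 → Jan 8, 1613: 366 days (Feb 29, 1612 is in that span).
Jan 8, 1613 → Jan 8, 1614: 365 days.
Jan 8, 1614 → Jan 8, 1615: 365 days.
Jan 8, 1615 → Jan 8, 1616: 365 days.
Jan 8, 1616 → Jan 8, 1617: 366 days (Feb 29, 1616 is in that span).
Jan 8, 1617 → Jan 8, 1618: 365 days.
Jan 8, 1618 → Jan 8, 1619: 365 days.
Jan 8, 1619 → Jan 8, 1620: 365 days.
Jan 8, 1620 → Jan 8, 1621: 366 days (Feb 29, 1620 is in that span).
Jan 8, 1621 → Jan 8, 1622: 365 days.
Jan 8, 1622 → Jan 8, 1623: 365 days.
Jan 8, 1623 → Jan 8, 1624: 365 days.
Jan 8, 1624 → Jan 8, 1625: 366 days (Feb 29, 1624 is in that span).
Jan 8, 1625 → Jan 8, 1626: 365 days.
Jan 8, 1626 → Feb 8, 1626: 31 days (January has 31).
Feb 8, 1626 → Mar 8, 1626: 28 days (February has 28).
Mar 8, 1626 → Apr 8, 1626: 31 days (March has 31).
Apr 8, 1626 → May 8, 1626: 30 days (April has 30).
May 8, 1626 → Jun 8, 1626: 31 days (May has 31).
Jun 8, 1626 → Jul 8, 1626: 30 days (June has 30).
Jul 8, 1626 → Aug 8, 1626: 31 days (July has 31).
Aug 8, 1626 → Sep 8, 1626: 31 days (August has 31).
Sep 8, 1626 → Oct 8, 1626: 30 days (September has 30).
Oct 8, 1626 → Nov 8, 1626: 31 days (October has 31).
Nov 8, 1626 → Dec 8, 1626: 30 days (November has 30).
Dec 8, 1626 → Dec 20, 1626: 12 days.
Total: 7286 days.

7286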